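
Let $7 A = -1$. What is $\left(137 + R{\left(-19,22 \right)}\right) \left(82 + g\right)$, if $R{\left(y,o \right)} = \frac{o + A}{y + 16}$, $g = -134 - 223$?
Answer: $- \frac{249700}{7} \approx -35671.0$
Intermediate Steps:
$A = - \frac{1}{7}$ ($A = \frac{1}{7} \left(-1\right) = - \frac{1}{7} \approx -0.14286$)
$g = -357$ ($g = -134 - 223 = -357$)
$R{\left(y,o \right)} = \frac{- \frac{1}{7} + o}{16 + y}$ ($R{\left(y,o \right)} = \frac{o - \frac{1}{7}}{y + 16} = \frac{- \frac{1}{7} + o}{16 + y}$)
$\left(137 + R{\left(-19,22 \right)}\right) \left(82 + g\right) = \left(137 + \frac{- \frac{1}{7} + 22}{16 - 19}\right) \left(82 - 357\right) = \left(137 + \frac{1}{-3} \cdot \frac{153}{7}\right) \left(-275\right) = \left(137 - \frac{51}{7}\right) \left(-275\right) = \frac{908}{7} \left(-275\right) = - \frac{249700}{7}$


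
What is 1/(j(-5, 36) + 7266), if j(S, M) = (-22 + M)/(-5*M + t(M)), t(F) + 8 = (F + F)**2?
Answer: 2498/18150475 ≈ 0.00013763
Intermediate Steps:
t(F) = -8 + 4*F**2 (t(F) = -8 + (F + F)**2 = -8 + (2*F)**2 = -8 + 4*F**2)
j(S, M) = (-22 + M)/(-8 - 5*M + 4*M**2) (j(S, M) = (-22 + M)/(-5*M + (-8 + 4*M**2)) = (-22 + M)/(-8 - 5*M + 4*M**2))
1/(j(-5, 36) + 7266) = 1/((22 - 1*36)/(8 - 4*36**2 + 5*36) + 7266) = 1/((22 - 36)/(8 - 4*1296 + 180) + 7266) = 1/(-14/(8 - 5184 + 180) + 7266) = 1/(-14/(-4996) + 7266) = 1/(-1/4996*(-14) + 7266) = 1/(7/2498 + 7266) = 1/(18150475/2498) = 2498/18150475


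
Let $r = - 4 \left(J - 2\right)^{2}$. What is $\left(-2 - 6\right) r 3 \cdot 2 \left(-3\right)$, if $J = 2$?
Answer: $0$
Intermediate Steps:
$r = 0$ ($r = - 4 \left(2 - 2\right)^{2} = - 4 \cdot 0^{2} = \left(-4\right) 0 = 0$)
$\left(-2 - 6\right) r 3 \cdot 2 \left(-3\right) = \left(-2 - 6\right) 0 \cdot 3 \cdot 2 \left(-3\right) = \left(-2 - 6\right) 0 \cdot 6 \left(-3\right) = \left(-8\right) 0 \left(-18\right) = 0 \left(-18\right) = 0$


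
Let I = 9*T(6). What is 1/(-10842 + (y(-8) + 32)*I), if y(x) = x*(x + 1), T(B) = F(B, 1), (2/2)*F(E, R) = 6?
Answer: -1/6090 ≈ -0.00016420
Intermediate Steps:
F(E, R) = 6
T(B) = 6
y(x) = x*(1 + x)
I = 54 (I = 9*6 = 54)
1/(-10842 + (y(-8) + 32)*I) = 1/(-10842 + (-8*(1 - 8) + 32)*54) = 1/(-10842 + (-8*(-7) + 32)*54) = 1/(-10842 + (56 + 32)*54) = 1/(-10842 + 88*54) = 1/(-10842 + 4752) = 1/(-6090) = -1/6090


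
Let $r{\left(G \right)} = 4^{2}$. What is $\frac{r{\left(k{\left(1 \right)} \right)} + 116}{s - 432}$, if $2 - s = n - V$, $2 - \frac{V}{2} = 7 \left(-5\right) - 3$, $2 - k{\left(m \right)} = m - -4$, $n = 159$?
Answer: $- \frac{132}{509} \approx -0.25933$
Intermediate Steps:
$k{\left(m \right)} = -2 - m$ ($k{\left(m \right)} = 2 - \left(m - -4\right) = 2 - \left(m + 4\right) = 2 - \left(4 + m\right) = -2 - m$)
$V = 80$ ($V = 4 - 2 \left(7 \left(-5\right) - 3\right) = 4 - 2 \left(-35 - 3\right) = 4 - -76 = 4 + 76 = 80$)
$r{\left(G \right)} = 16$
$s = -77$ ($s = 2 - \left(159 - 80\right) = 2 - 79 = -77$)
$\frac{r{\left(k{\left(1 \right)} \right)} + 116}{s - 432} = \frac{16 + 116}{-77 - 432} = \frac{132}{-509} = 132 \left(- \frac{1}{509}\right) = - \frac{132}{509}$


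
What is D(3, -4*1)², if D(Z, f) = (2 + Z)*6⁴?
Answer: 41990400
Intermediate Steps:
D(Z, f) = 2592 + 1296*Z (D(Z, f) = (2 + Z)*1296 = 2592 + 1296*Z)
D(3, -4*1)² = (2592 + 1296*3)² = (2592 + 3888)² = 6480² = 41990400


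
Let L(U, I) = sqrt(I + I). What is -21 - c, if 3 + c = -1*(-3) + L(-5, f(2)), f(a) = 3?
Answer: -21 - sqrt(6) ≈ -23.449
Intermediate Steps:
L(U, I) = sqrt(2)*sqrt(I) (L(U, I) = sqrt(2*I) = sqrt(2)*sqrt(I))
c = sqrt(6) (c = -3 + (-1*(-3) + sqrt(2)*sqrt(3)) = -3 + (3 + sqrt(6)) = sqrt(6) ≈ 2.4495)
-21 - c = -21 - sqrt(6)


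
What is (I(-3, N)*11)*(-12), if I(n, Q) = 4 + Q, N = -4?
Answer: 0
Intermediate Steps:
(I(-3, N)*11)*(-12) = ((4 - 4)*11)*(-12) = (0*11)*(-12) = 0*(-12) = 0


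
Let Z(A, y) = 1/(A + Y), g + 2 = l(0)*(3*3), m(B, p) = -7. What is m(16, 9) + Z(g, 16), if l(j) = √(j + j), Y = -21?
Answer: -162/23 ≈ -7.0435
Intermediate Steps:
l(j) = √2*√j (l(j) = √(2*j) = √2*√j)
g = -2 (g = -2 + (√2*√0)*(3*3) = -2 + (√2*0)*9 = -2 + 0*9 = -2 + 0 = -2)
Z(A, y) = 1/(-21 + A) (Z(A, y) = 1/(A - 21) = 1/(-21 + A))
m(16, 9) + Z(g, 16) = -7 + 1/(-21 - 2) = -7 + 1/(-23) = -7 - 1/23 = -162/23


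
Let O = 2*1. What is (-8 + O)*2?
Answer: -12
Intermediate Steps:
O = 2
(-8 + O)*2 = (-8 + 2)*2 = -6*2 = -12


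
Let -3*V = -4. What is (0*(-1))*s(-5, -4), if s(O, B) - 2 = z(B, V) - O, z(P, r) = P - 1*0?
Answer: 0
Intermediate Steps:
V = 4/3 (V = -⅓*(-4) = 4/3 ≈ 1.3333)
z(P, r) = P (z(P, r) = P + 0 = P)
s(O, B) = 2 + B - O (s(O, B) = 2 + (B - O) = 2 + B - O)
(0*(-1))*s(-5, -4) = (0*(-1))*(2 - 4 - 1*(-5)) = 0*(2 - 4 + 5) = 0*3 = 0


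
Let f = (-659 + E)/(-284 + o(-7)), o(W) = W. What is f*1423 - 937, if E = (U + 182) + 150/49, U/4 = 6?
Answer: 6004066/4753 ≈ 1263.2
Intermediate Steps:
U = 24 (U = 4*6 = 24)
E = 10244/49 (E = (24 + 182) + 150/49 = 206 + 150*(1/49) = 206 + 150/49 = 10244/49 ≈ 209.06)
f = 7349/4753 (f = (-659 + 10244/49)/(-284 - 7) = -22047/49/(-291) = -22047/49*(-1/291) = 7349/4753 ≈ 1.5462)
f*1423 - 937 = (7349/4753)*1423 - 937 = 10457627/4753 - 937 = 6004066/4753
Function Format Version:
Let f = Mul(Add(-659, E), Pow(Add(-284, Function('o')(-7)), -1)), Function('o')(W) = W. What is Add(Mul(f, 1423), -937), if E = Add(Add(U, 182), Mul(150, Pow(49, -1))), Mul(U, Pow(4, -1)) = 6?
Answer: Rational(6004066, 4753) ≈ 1263.2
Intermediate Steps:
U = 24 (U = Mul(4, 6) = 24)
E = Rational(10244, 49) (E = Add(Add(24, 182), Mul(150, Pow(49, -1))) = Add(206, Mul(150, Rational(1, 49))) = Add(206, Rational(150, 49)) = Rational(10244, 49) ≈ 209.06)
f = Rational(7349, 4753) (f = Mul(Add(-659, Rational(10244, 49)), Pow(Add(-284, -7), -1)) = Mul(Rational(-22047, 49), Pow(-291, -1)) = Mul(Rational(-22047, 49), Rational(-1, 291)) = Rational(7349, 4753) ≈ 1.5462)
Add(Mul(f, 1423), -937) = Add(Mul(Rational(7349, 4753), 1423), -937) = Add(Rational(10457627, 4753), -937) = Rational(6004066, 4753)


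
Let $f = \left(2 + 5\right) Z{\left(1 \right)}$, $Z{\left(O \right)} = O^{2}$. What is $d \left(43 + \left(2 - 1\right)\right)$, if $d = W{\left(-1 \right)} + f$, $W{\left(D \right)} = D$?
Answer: $264$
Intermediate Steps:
$f = 7$ ($f = \left(2 + 5\right) 1^{2} = 7 \cdot 1 = 7$)
$d = 6$ ($d = -1 + 7 = 6$)
$d \left(43 + \left(2 - 1\right)\right) = 6 \left(43 + \left(2 - 1\right)\right) = 6 \left(43 + 1\right) = 6 \cdot 44 = 264$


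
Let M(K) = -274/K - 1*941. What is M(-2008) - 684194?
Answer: -687875403/1004 ≈ -6.8514e+5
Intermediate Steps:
M(K) = -941 - 274/K (M(K) = -274/K - 941 = -941 - 274/K)
M(-2008) - 684194 = (-941 - 274/(-2008)) - 684194 = (-941 - 274*(-1/2008)) - 684194 = (-941 + 137/1004) - 684194 = -944627/1004 - 684194 = -687875403/1004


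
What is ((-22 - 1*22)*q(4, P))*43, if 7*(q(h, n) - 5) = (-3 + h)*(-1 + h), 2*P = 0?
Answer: -71896/7 ≈ -10271.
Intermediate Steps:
P = 0 (P = (½)*0 = 0)
q(h, n) = 5 + (-1 + h)*(-3 + h)/7 (q(h, n) = 5 + ((-3 + h)*(-1 + h))/7 = 5 + ((-1 + h)*(-3 + h))/7 = 5 + (-1 + h)*(-3 + h)/7)
((-22 - 1*22)*q(4, P))*43 = ((-22 - 1*22)*(38/7 - 4/7*4 + (⅐)*4²))*43 = ((-22 - 22)*(38/7 - 16/7 + (⅐)*16))*43 = -44*(38/7 - 16/7 + 16/7)*43 = -44*38/7*43 = -1672/7*43 = -71896/7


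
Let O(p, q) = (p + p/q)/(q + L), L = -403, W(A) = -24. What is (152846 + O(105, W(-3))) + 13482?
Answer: 81167949/488 ≈ 1.6633e+5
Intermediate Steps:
O(p, q) = (p + p/q)/(-403 + q) (O(p, q) = (p + p/q)/(q - 403) = (p + p/q)/(-403 + q))
(152846 + O(105, W(-3))) + 13482 = (152846 + 105*(1 - 24)/(-24*(-403 - 24))) + 13482 = (152846 + 105*(-1/24)*(-23)/(-427)) + 13482 = (152846 + 105*(-1/24)*(-1/427)*(-23)) + 13482 = (152846 - 115/488) + 13482 = 74588733/488 + 13482 = 81167949/488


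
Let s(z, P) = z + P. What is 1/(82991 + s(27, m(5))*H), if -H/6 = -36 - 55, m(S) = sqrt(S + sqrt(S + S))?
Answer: 1/(97733 + 546*sqrt(5 + sqrt(10))) ≈ 1.0071e-5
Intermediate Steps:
m(S) = sqrt(S + sqrt(2)*sqrt(S)) (m(S) = sqrt(S + sqrt(2*S)) = sqrt(S + sqrt(2)*sqrt(S)))
s(z, P) = P + z
H = 546 (H = -6*(-36 - 55) = -6*(-91) = 546)
1/(82991 + s(27, m(5))*H) = 1/(82991 + (sqrt(5 + sqrt(2)*sqrt(5)) + 27)*546) = 1/(82991 + (sqrt(5 + sqrt(10)) + 27)*546) = 1/(82991 + (27 + sqrt(5 + sqrt(10)))*546) = 1/(82991 + (14742 + 546*sqrt(5 + sqrt(10)))) = 1/(97733 + 546*sqrt(5 + sqrt(10)))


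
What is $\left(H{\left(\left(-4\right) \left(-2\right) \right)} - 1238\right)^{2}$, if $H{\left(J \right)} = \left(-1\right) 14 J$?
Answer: $1822500$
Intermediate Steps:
$H{\left(J \right)} = - 14 J$
$\left(H{\left(\left(-4\right) \left(-2\right) \right)} - 1238\right)^{2} = \left(- 14 \left(\left(-4\right) \left(-2\right)\right) - 1238\right)^{2} = \left(\left(-14\right) 8 - 1238\right)^{2} = \left(-112 - 1238\right)^{2} = \left(-1350\right)^{2} = 1822500$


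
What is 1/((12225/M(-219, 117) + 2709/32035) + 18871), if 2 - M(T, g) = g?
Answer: 17135/321534509 ≈ 5.3291e-5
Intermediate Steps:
M(T, g) = 2 - g
1/((12225/M(-219, 117) + 2709/32035) + 18871) = 1/((12225/(2 - 1*117) + 2709/32035) + 18871) = 1/((12225/(2 - 117) + 2709*(1/32035)) + 18871) = 1/((12225/(-115) + 63/745) + 18871) = 1/((12225*(-1/115) + 63/745) + 18871) = 1/((-2445/23 + 63/745) + 18871) = 1/(-1820076/17135 + 18871) = 1/(321534509/17135) = 17135/321534509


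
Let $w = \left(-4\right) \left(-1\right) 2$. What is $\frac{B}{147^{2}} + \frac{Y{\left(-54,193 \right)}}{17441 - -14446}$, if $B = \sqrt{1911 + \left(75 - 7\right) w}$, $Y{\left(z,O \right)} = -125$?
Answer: $- \frac{125}{31887} + \frac{\sqrt{2455}}{21609} \approx -0.0016272$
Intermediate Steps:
$w = 8$ ($w = 4 \cdot 2 = 8$)
$B = \sqrt{2455}$ ($B = \sqrt{1911 + \left(75 - 7\right) 8} = \sqrt{1911 + 68 \cdot 8} = \sqrt{1911 + 544} = \sqrt{2455} \approx 49.548$)
$\frac{B}{147^{2}} + \frac{Y{\left(-54,193 \right)}}{17441 - -14446} = \frac{\sqrt{2455}}{147^{2}} - \frac{125}{17441 - -14446} = \frac{\sqrt{2455}}{21609} - \frac{125}{17441 + 14446} = \sqrt{2455} \cdot \frac{1}{21609} - \frac{125}{31887} = \frac{\sqrt{2455}}{21609} - \frac{125}{31887} = - \frac{125}{31887} + \frac{\sqrt{2455}}{21609}$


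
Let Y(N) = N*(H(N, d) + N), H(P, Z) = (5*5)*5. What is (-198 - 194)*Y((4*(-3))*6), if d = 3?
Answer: 1495872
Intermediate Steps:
H(P, Z) = 125 (H(P, Z) = 25*5 = 125)
Y(N) = N*(125 + N)
(-198 - 194)*Y((4*(-3))*6) = (-198 - 194)*(((4*(-3))*6)*(125 + (4*(-3))*6)) = -392*(-12*6)*(125 - 12*6) = -(-28224)*(125 - 72) = -(-28224)*53 = -392*(-3816) = 1495872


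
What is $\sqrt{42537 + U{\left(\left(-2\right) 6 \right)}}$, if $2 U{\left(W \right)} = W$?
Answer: $\sqrt{42531} \approx 206.23$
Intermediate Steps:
$U{\left(W \right)} = \frac{W}{2}$
$\sqrt{42537 + U{\left(\left(-2\right) 6 \right)}} = \sqrt{42537 + \frac{\left(-2\right) 6}{2}} = \sqrt{42537 + \frac{1}{2} \left(-12\right)} = \sqrt{42537 - 6} = \sqrt{42531}$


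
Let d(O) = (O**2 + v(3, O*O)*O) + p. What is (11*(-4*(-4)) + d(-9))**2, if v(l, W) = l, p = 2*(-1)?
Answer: 51984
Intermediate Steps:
p = -2
d(O) = -2 + O**2 + 3*O (d(O) = (O**2 + 3*O) - 2 = -2 + O**2 + 3*O)
(11*(-4*(-4)) + d(-9))**2 = (11*(-4*(-4)) + (-2 + (-9)**2 + 3*(-9)))**2 = (11*16 + (-2 + 81 - 27))**2 = (176 + 52)**2 = 228**2 = 51984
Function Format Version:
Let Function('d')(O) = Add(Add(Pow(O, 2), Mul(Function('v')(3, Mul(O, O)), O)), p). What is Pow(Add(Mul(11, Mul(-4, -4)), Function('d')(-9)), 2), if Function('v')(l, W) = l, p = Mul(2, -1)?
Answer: 51984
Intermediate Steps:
p = -2
Function('d')(O) = Add(-2, Pow(O, 2), Mul(3, O)) (Function('d')(O) = Add(Add(Pow(O, 2), Mul(3, O)), -2) = Add(-2, Pow(O, 2), Mul(3, O)))
Pow(Add(Mul(11, Mul(-4, -4)), Function('d')(-9)), 2) = Pow(Add(Mul(11, Mul(-4, -4)), Add(-2, Pow(-9, 2), Mul(3, -9))), 2) = Pow(Add(Mul(11, 16), Add(-2, 81, -27)), 2) = Pow(Add(176, 52), 2) = Pow(228, 2) = 51984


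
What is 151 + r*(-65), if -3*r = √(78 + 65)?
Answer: 151 + 65*√143/3 ≈ 410.10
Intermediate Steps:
r = -√143/3 (r = -√(78 + 65)/3 = -√143/3 ≈ -3.9861)
151 + r*(-65) = 151 - √143/3*(-65) = 151 + 65*√143/3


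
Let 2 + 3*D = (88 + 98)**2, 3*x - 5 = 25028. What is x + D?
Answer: 59627/3 ≈ 19876.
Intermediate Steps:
x = 25033/3 (x = 5/3 + (1/3)*25028 = 5/3 + 25028/3 = 25033/3 ≈ 8344.3)
D = 34594/3 (D = -2/3 + (88 + 98)**2/3 = -2/3 + (1/3)*186**2 = -2/3 + (1/3)*34596 = -2/3 + 11532 = 34594/3 ≈ 11531.)
x + D = 25033/3 + 34594/3 = 59627/3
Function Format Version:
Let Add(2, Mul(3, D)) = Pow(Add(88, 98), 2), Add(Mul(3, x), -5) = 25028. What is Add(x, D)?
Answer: Rational(59627, 3) ≈ 19876.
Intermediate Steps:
x = Rational(25033, 3) (x = Add(Rational(5, 3), Mul(Rational(1, 3), 25028)) = Add(Rational(5, 3), Rational(25028, 3)) = Rational(25033, 3) ≈ 8344.3)
D = Rational(34594, 3) (D = Add(Rational(-2, 3), Mul(Rational(1, 3), Pow(Add(88, 98), 2))) = Add(Rational(-2, 3), Mul(Rational(1, 3), Pow(186, 2))) = Add(Rational(-2, 3), Mul(Rational(1, 3), 34596)) = Add(Rational(-2, 3), 11532) = Rational(34594, 3) ≈ 11531.)
Add(x, D) = Add(Rational(25033, 3), Rational(34594, 3)) = Rational(59627, 3)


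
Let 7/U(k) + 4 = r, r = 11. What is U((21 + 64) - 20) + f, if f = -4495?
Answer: -4494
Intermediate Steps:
U(k) = 1 (U(k) = 7/(-4 + 11) = 7/7 = 7*(⅐) = 1)
U((21 + 64) - 20) + f = 1 - 4495 = -4494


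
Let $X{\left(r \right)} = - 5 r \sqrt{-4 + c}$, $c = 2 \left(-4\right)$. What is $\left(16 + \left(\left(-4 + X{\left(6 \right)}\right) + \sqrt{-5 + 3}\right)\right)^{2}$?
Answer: $\left(12 + i \sqrt{2} - 60 i \sqrt{3}\right)^{2} \approx -10364.0 - 2460.2 i$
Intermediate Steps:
$c = -8$
$X{\left(r \right)} = - 10 i r \sqrt{3}$ ($X{\left(r \right)} = - 5 r \sqrt{-4 - 8} = - 5 r \sqrt{-12} = - 5 r 2 i \sqrt{3} = - 10 i r \sqrt{3}$)
$\left(16 + \left(\left(-4 + X{\left(6 \right)}\right) + \sqrt{-5 + 3}\right)\right)^{2} = \left(16 - \left(4 - \sqrt{-5 + 3} + 10 i 6 \sqrt{3}\right)\right)^{2} = \left(16 - \left(4 - i \sqrt{2} + 60 i \sqrt{3}\right)\right)^{2} = \left(12 + i \sqrt{2} - 60 i \sqrt{3}\right)^{2}$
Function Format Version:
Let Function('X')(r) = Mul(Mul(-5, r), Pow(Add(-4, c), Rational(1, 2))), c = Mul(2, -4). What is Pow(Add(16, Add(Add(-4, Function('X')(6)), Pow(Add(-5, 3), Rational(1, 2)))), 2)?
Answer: Pow(Add(12, Mul(I, Pow(2, Rational(1, 2))), Mul(-60, I, Pow(3, Rational(1, 2)))), 2) ≈ Add(-10364., Mul(-2460.2, I))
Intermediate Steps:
c = -8
Function('X')(r) = Mul(-10, I, r, Pow(3, Rational(1, 2))) (Function('X')(r) = Mul(Mul(-5, r), Pow(Add(-4, -8), Rational(1, 2))) = Mul(Mul(-5, r), Pow(-12, Rational(1, 2))) = Mul(Mul(-5, r), Mul(2, I, Pow(3, Rational(1, 2)))) = Mul(-10, I, r, Pow(3, Rational(1, 2))))
Pow(Add(16, Add(Add(-4, Function('X')(6)), Pow(Add(-5, 3), Rational(1, 2)))), 2) = Pow(Add(16, Add(Add(-4, Mul(-10, I, 6, Pow(3, Rational(1, 2)))), Pow(Add(-5, 3), Rational(1, 2)))), 2) = Pow(Add(16, Add(Add(-4, Mul(-60, I, Pow(3, Rational(1, 2)))), Pow(-2, Rational(1, 2)))), 2) = Pow(Add(16, Add(Add(-4, Mul(-60, I, Pow(3, Rational(1, 2)))), Mul(I, Pow(2, Rational(1, 2))))), 2) = Pow(Add(16, Add(-4, Mul(I, Pow(2, Rational(1, 2))), Mul(-60, I, Pow(3, Rational(1, 2))))), 2) = Pow(Add(12, Mul(I, Pow(2, Rational(1, 2))), Mul(-60, I, Pow(3, Rational(1, 2)))), 2)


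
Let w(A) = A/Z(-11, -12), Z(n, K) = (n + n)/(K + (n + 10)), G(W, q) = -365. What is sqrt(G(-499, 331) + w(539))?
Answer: I*sqrt(186)/2 ≈ 6.8191*I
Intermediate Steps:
Z(n, K) = 2*n/(10 + K + n) (Z(n, K) = (2*n)/(K + (10 + n)) = (2*n)/(10 + K + n) = 2*n/(10 + K + n))
w(A) = 13*A/22 (w(A) = A/((2*(-11)/(10 - 12 - 11))) = A/((2*(-11)/(-13))) = A/((2*(-11)*(-1/13))) = A/(22/13) = A*(13/22) = 13*A/22)
sqrt(G(-499, 331) + w(539)) = sqrt(-365 + (13/22)*539) = sqrt(-365 + 637/2) = sqrt(-93/2) = I*sqrt(186)/2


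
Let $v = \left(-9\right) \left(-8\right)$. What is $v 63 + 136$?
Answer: $4672$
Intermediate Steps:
$v = 72$
$v 63 + 136 = 72 \cdot 63 + 136 = 4536 + 136 = 4672$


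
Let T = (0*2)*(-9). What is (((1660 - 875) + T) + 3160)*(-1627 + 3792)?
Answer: 8540925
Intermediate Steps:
T = 0 (T = 0*(-9) = 0)
(((1660 - 875) + T) + 3160)*(-1627 + 3792) = (((1660 - 875) + 0) + 3160)*(-1627 + 3792) = ((785 + 0) + 3160)*2165 = (785 + 3160)*2165 = 3945*2165 = 8540925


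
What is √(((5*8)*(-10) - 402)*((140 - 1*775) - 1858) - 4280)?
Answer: √1995106 ≈ 1412.5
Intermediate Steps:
√(((5*8)*(-10) - 402)*((140 - 1*775) - 1858) - 4280) = √((40*(-10) - 402)*((140 - 775) - 1858) - 4280) = √((-400 - 402)*(-635 - 1858) - 4280) = √(-802*(-2493) - 4280) = √(1999386 - 4280) = √1995106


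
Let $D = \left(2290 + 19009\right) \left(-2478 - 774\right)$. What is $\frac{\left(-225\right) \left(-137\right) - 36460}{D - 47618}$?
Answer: $\frac{5635}{69311966} \approx 8.1299 \cdot 10^{-5}$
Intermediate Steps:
$D = -69264348$ ($D = 21299 \left(-3252\right) = -69264348$)
$\frac{\left(-225\right) \left(-137\right) - 36460}{D - 47618} = \frac{\left(-225\right) \left(-137\right) - 36460}{-69264348 - 47618} = \frac{30825 - 36460}{-69311966} = \left(-5635\right) \left(- \frac{1}{69311966}\right) = \frac{5635}{69311966}$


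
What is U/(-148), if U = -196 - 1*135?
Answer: 331/148 ≈ 2.2365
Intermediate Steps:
U = -331 (U = -196 - 135 = -331)
U/(-148) = -331/(-148) = -331*(-1/148) = 331/148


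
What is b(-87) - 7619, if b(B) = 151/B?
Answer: -663004/87 ≈ -7620.7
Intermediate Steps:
b(-87) - 7619 = 151/(-87) - 7619 = 151*(-1/87) - 7619 = -151/87 - 7619 = -663004/87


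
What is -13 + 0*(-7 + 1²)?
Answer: -13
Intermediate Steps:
-13 + 0*(-7 + 1²) = -13 + 0*(-7 + 1) = -13 + 0*(-6) = -13 + 0 = -13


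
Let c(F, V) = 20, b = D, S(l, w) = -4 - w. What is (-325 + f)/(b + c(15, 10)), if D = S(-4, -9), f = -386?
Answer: -711/25 ≈ -28.440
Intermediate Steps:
D = 5 (D = -4 - 1*(-9) = -4 + 9 = 5)
b = 5
(-325 + f)/(b + c(15, 10)) = (-325 - 386)/(5 + 20) = -711/25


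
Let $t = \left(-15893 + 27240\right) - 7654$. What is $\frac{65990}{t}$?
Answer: $\frac{65990}{3693} \approx 17.869$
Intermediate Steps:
$t = 3693$ ($t = 11347 - 7654 = 3693$)
$\frac{65990}{t} = \frac{65990}{3693}$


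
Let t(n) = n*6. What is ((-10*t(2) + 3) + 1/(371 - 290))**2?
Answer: 89794576/6561 ≈ 13686.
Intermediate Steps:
t(n) = 6*n
((-10*t(2) + 3) + 1/(371 - 290))**2 = ((-60*2 + 3) + 1/(371 - 290))**2 = ((-10*12 + 3) + 1/81)**2 = ((-120 + 3) + 1/81)**2 = (-117 + 1/81)**2 = (-9476/81)**2 = 89794576/6561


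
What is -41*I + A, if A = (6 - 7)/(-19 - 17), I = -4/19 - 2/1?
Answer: 62011/684 ≈ 90.659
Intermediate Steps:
I = -42/19 (I = -4*1/19 - 2*1 = -4/19 - 2 = -42/19 ≈ -2.2105)
A = 1/36 (A = -1/(-36) = -1*(-1/36) = 1/36 ≈ 0.027778)
-41*I + A = -41*(-42/19) + 1/36 = 1722/19 + 1/36 = 62011/684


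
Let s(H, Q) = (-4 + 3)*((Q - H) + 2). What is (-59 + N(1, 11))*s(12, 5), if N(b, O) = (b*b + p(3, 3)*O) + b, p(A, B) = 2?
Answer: -175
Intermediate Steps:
N(b, O) = b + b² + 2*O (N(b, O) = (b*b + 2*O) + b = (b² + 2*O) + b = b + b² + 2*O)
s(H, Q) = -2 + H - Q (s(H, Q) = -(2 + Q - H) = -2 + H - Q)
(-59 + N(1, 11))*s(12, 5) = (-59 + (1 + 1² + 2*11))*(-2 + 12 - 1*5) = (-59 + (1 + 1 + 22))*(-2 + 12 - 5) = (-59 + 24)*5 = -35*5 = -175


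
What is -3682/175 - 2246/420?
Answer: -27707/1050 ≈ -26.388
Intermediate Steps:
-3682/175 - 2246/420 = -3682*1/175 - 2246*1/420 = -526/25 - 1123/210 = -27707/1050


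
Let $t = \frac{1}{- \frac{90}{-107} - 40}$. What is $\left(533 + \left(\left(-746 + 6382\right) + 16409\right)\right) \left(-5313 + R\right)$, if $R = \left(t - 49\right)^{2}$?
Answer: $- \frac{576635520574779}{8778050} \approx -6.5691 \cdot 10^{7}$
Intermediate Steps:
$t = - \frac{107}{4190}$ ($t = \frac{1}{\left(-90\right) \left(- \frac{1}{107}\right) - 40} = \frac{1}{\frac{90}{107} - 40} = \frac{1}{- \frac{4190}{107}} = - \frac{107}{4190} \approx -0.025537$)
$R = \frac{42196143889}{17556100}$ ($R = \left(- \frac{107}{4190} - 49\right)^{2} = \left(- \frac{205417}{4190}\right)^{2} = \frac{42196143889}{17556100} \approx 2403.5$)
$\left(533 + \left(\left(-746 + 6382\right) + 16409\right)\right) \left(-5313 + R\right) = \left(533 + \left(\left(-746 + 6382\right) + 16409\right)\right) \left(-5313 + \frac{42196143889}{17556100}\right) = \left(533 + \left(5636 + 16409\right)\right) \left(- \frac{51079415411}{17556100}\right) = \left(533 + 22045\right) \left(- \frac{51079415411}{17556100}\right) = 22578 \left(- \frac{51079415411}{17556100}\right) = - \frac{576635520574779}{8778050}$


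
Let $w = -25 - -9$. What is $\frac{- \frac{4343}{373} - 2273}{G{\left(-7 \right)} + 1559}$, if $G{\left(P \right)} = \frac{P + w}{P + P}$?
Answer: $- \frac{11930408}{8149677} \approx -1.4639$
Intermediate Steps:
$w = -16$ ($w = -25 + 9 = -16$)
$G{\left(P \right)} = \frac{-16 + P}{2 P}$ ($G{\left(P \right)} = \frac{P - 16}{P + P} = \frac{-16 + P}{2 P}$)
$\frac{- \frac{4343}{373} - 2273}{G{\left(-7 \right)} + 1559} = \frac{- \frac{4343}{373} - 2273}{\frac{-16 - 7}{2 \left(-7\right)} + 1559} = \frac{\left(-4343\right) \frac{1}{373} - 2273}{\frac{1}{2} \left(- \frac{1}{7}\right) \left(-23\right) + 1559} = \frac{- \frac{4343}{373} - 2273}{\frac{23}{14} + 1559} = - \frac{852172}{373 \cdot \frac{21849}{14}} = \left(- \frac{852172}{373}\right) \frac{14}{21849} = - \frac{11930408}{8149677}$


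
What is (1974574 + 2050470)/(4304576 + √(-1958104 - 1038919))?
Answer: 17326107801344/18529377536799 - 4025044*I*√2997023/18529377536799 ≈ 0.93506 - 0.00037606*I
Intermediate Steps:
(1974574 + 2050470)/(4304576 + √(-1958104 - 1038919)) = 4025044/(4304576 + √(-2997023)) = 4025044/(4304576 + I*√2997023)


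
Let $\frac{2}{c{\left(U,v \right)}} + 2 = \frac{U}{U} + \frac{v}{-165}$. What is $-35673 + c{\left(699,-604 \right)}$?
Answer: $- \frac{15660117}{439} \approx -35672.0$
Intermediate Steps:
$c{\left(U,v \right)} = \frac{2}{-1 - \frac{v}{165}}$ ($c{\left(U,v \right)} = \frac{2}{-2 + \left(\frac{U}{U} + \frac{v}{-165}\right)} = \frac{2}{-2 + \left(1 + v \left(- \frac{1}{165}\right)\right)} = \frac{2}{-2 - \left(-1 + \frac{v}{165}\right)} = \frac{2}{-1 - \frac{v}{165}}$)
$-35673 + c{\left(699,-604 \right)} = -35673 - \frac{330}{165 - 604} = -35673 - \frac{330}{-439} = -35673 - - \frac{330}{439} = -35673 + \frac{330}{439} = - \frac{15660117}{439}$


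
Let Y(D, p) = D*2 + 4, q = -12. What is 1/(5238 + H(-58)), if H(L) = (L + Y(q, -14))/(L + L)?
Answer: 58/303843 ≈ 0.00019089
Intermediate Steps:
Y(D, p) = 4 + 2*D (Y(D, p) = 2*D + 4 = 4 + 2*D)
H(L) = (-20 + L)/(2*L) (H(L) = (L + (4 + 2*(-12)))/(L + L) = (L + (4 - 24))/((2*L)) = (L - 20)*(1/(2*L)) = (-20 + L)*(1/(2*L)) = (-20 + L)/(2*L))
1/(5238 + H(-58)) = 1/(5238 + (½)*(-20 - 58)/(-58)) = 1/(5238 + (½)*(-1/58)*(-78)) = 1/(5238 + 39/58) = 1/(303843/58) = 58/303843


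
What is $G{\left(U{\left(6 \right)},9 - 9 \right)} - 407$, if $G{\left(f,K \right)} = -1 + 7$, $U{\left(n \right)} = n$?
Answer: $-401$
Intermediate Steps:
$G{\left(f,K \right)} = 6$
$G{\left(U{\left(6 \right)},9 - 9 \right)} - 407 = 6 - 407 = -401$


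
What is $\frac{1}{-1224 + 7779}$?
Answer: $\frac{1}{6555} \approx 0.00015256$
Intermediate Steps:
$\frac{1}{-1224 + 7779} = \frac{1}{6555}$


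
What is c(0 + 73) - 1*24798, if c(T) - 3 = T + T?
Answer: -24649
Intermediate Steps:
c(T) = 3 + 2*T (c(T) = 3 + (T + T) = 3 + 2*T)
c(0 + 73) - 1*24798 = (3 + 2*(0 + 73)) - 1*24798 = (3 + 2*73) - 24798 = (3 + 146) - 24798 = 149 - 24798 = -24649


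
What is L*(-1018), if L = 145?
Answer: -147610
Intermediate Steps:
L*(-1018) = 145*(-1018) = -147610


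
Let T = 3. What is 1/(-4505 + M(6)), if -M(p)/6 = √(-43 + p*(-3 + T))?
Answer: I/(-4505*I + 6*√43) ≈ -0.00022196 + 1.9385e-6*I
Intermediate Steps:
M(p) = -6*I*√43 (M(p) = -6*√(-43 + p*(-3 + 3)) = -6*√(-43 + p*0) = -6*√(-43 + 0) = -6*I*√43)
1/(-4505 + M(6)) = 1/(-4505 - 6*I*√43)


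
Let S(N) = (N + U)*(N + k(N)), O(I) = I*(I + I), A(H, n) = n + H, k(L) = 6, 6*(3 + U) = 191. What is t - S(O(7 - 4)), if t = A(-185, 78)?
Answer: -1231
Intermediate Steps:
U = 173/6 (U = -3 + (1/6)*191 = -3 + 191/6 = 173/6 ≈ 28.833)
A(H, n) = H + n
t = -107 (t = -185 + 78 = -107)
O(I) = 2*I**2 (O(I) = I*(2*I) = 2*I**2)
S(N) = (6 + N)*(173/6 + N) (S(N) = (N + 173/6)*(N + 6) = (173/6 + N)*(6 + N) = (6 + N)*(173/6 + N))
t - S(O(7 - 4)) = -107 - (173 + (2*(7 - 4)**2)**2 + 209*(2*(7 - 4)**2)/6) = -107 - (173 + (2*3**2)**2 + 209*(2*3**2)/6) = -107 - (173 + (2*9)**2 + 209*(2*9)/6) = -107 - (173 + 18**2 + (209/6)*18) = -107 - (173 + 324 + 627) = -107 - 1*1124 = -107 - 1124 = -1231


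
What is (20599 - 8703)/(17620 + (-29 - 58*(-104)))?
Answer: 11896/23623 ≈ 0.50358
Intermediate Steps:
(20599 - 8703)/(17620 + (-29 - 58*(-104))) = 11896/(17620 + (-29 + 6032)) = 11896/(17620 + 6003) = 11896/23623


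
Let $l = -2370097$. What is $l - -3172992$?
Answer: $802895$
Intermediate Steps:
$l - -3172992 = -2370097 - -3172992 = -2370097 + 3172992 = 802895$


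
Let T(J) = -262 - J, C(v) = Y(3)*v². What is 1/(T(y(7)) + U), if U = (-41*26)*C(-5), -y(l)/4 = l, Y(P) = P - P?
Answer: -1/234 ≈ -0.0042735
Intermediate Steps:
Y(P) = 0
y(l) = -4*l
C(v) = 0 (C(v) = 0*v² = 0)
U = 0 (U = -41*26*0 = -1066*0 = 0)
1/(T(y(7)) + U) = 1/((-262 - (-4)*7) + 0) = 1/((-262 - 1*(-28)) + 0) = 1/((-262 + 28) + 0) = 1/(-234 + 0) = 1/(-234) = -1/234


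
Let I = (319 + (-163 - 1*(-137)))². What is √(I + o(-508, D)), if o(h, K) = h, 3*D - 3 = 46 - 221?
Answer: √85341 ≈ 292.13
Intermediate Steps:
D = -172/3 (D = 1 + (46 - 221)/3 = 1 + (⅓)*(-175) = 1 - 175/3 = -172/3 ≈ -57.333)
I = 85849 (I = (319 + (-163 + 137))² = (319 - 26)² = 293² = 85849)
√(I + o(-508, D)) = √(85849 - 508) = √85341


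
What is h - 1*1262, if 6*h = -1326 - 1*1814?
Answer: -5356/3 ≈ -1785.3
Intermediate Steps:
h = -1570/3 (h = (-1326 - 1*1814)/6 = (-1326 - 1814)/6 = (⅙)*(-3140) = -1570/3 ≈ -523.33)
h - 1*1262 = -1570/3 - 1*1262 = -1570/3 - 1262 = -5356/3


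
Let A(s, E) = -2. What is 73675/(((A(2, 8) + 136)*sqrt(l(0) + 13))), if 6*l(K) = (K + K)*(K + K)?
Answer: 73675*sqrt(13)/1742 ≈ 152.49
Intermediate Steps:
l(K) = 2*K**2/3 (l(K) = ((K + K)*(K + K))/6 = ((2*K)*(2*K))/6 = (4*K**2)/6 = 2*K**2/3)
73675/(((A(2, 8) + 136)*sqrt(l(0) + 13))) = 73675/(((-2 + 136)*sqrt((2/3)*0**2 + 13))) = 73675/((134*sqrt((2/3)*0 + 13))) = 73675/((134*sqrt(0 + 13))) = 73675/((134*sqrt(13))) = 73675*(sqrt(13)/1742) = 73675*sqrt(13)/1742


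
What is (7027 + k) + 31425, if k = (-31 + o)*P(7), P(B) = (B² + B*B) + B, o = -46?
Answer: 30367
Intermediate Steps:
P(B) = B + 2*B² (P(B) = (B² + B²) + B = 2*B² + B = B + 2*B²)
k = -8085 (k = (-31 - 46)*(7*(1 + 2*7)) = -539*(1 + 14) = -539*15 = -77*105 = -8085)
(7027 + k) + 31425 = (7027 - 8085) + 31425 = -1058 + 31425 = 30367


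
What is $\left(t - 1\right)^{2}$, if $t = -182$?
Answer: $33489$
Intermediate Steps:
$\left(t - 1\right)^{2} = \left(-182 - 1\right)^{2} = \left(-183\right)^{2} = 33489$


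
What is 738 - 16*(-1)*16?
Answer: 994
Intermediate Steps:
738 - 16*(-1)*16 = 738 - (-16)*16 = 738 - 1*(-256) = 738 + 256 = 994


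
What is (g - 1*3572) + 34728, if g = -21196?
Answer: 9960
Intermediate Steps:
(g - 1*3572) + 34728 = (-21196 - 1*3572) + 34728 = (-21196 - 3572) + 34728 = -24768 + 34728 = 9960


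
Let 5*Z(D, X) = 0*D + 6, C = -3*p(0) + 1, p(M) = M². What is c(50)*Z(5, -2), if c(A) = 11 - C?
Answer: 12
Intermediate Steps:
C = 1 (C = -3*0² + 1 = -3*0 + 1 = 0 + 1 = 1)
Z(D, X) = 6/5 (Z(D, X) = (0*D + 6)/5 = (0 + 6)/5 = (⅕)*6 = 6/5)
c(A) = 10 (c(A) = 11 - 1*1 = 11 - 1 = 10)
c(50)*Z(5, -2) = 10*(6/5) = 12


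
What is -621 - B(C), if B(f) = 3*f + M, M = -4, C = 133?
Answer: -1016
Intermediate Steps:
B(f) = -4 + 3*f (B(f) = 3*f - 4 = -4 + 3*f)
-621 - B(C) = -621 - (-4 + 3*133) = -621 - (-4 + 399) = -621 - 1*395 = -621 - 395 = -1016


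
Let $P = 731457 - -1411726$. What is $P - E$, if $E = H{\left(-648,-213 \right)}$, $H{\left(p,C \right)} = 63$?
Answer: $2143120$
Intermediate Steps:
$E = 63$
$P = 2143183$ ($P = 731457 + 1411726 = 2143183$)
$P - E = 2143183 - 63 = 2143120$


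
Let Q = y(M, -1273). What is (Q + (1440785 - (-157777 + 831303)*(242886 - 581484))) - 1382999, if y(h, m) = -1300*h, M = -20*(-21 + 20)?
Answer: 228054588334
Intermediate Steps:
M = 20 (M = -20*(-1) = 20)
Q = -26000 (Q = -1300*20 = -26000)
(Q + (1440785 - (-157777 + 831303)*(242886 - 581484))) - 1382999 = (-26000 + (1440785 - (-157777 + 831303)*(242886 - 581484))) - 1382999 = (-26000 + (1440785 - 673526*(-338598))) - 1382999 = (-26000 + (1440785 - 1*(-228054556548))) - 1382999 = (-26000 + (1440785 + 228054556548)) - 1382999 = (-26000 + 228055997333) - 1382999 = 228055971333 - 1382999 = 228054588334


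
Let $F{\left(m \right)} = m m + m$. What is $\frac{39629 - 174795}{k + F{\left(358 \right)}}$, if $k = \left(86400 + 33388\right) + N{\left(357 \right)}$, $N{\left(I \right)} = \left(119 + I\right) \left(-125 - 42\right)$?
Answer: $- \frac{67583}{84409} \approx -0.80066$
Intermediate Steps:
$N{\left(I \right)} = -19873 - 167 I$ ($N{\left(I \right)} = \left(119 + I\right) \left(-167\right) = -19873 - 167 I$)
$F{\left(m \right)} = m + m^{2}$ ($F{\left(m \right)} = m^{2} + m = m + m^{2}$)
$k = 40296$ ($k = \left(86400 + 33388\right) - 79492 = 119788 - 79492 = 40296$)
$\frac{39629 - 174795}{k + F{\left(358 \right)}} = \frac{39629 - 174795}{40296 + 358 \left(1 + 358\right)} = - \frac{135166}{40296 + 358 \cdot 359} = - \frac{135166}{40296 + 128522} = - \frac{135166}{168818} = \left(-135166\right) \frac{1}{168818} = - \frac{67583}{84409}$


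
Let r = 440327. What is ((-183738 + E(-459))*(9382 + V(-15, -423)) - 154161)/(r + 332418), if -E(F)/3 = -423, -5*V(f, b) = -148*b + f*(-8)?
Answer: 2884793961/3863725 ≈ 746.64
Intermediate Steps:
V(f, b) = 8*f/5 + 148*b/5 (V(f, b) = -(-148*b + f*(-8))/5 = -(-148*b - 8*f)/5 = 8*f/5 + 148*b/5)
E(F) = 1269 (E(F) = -3*(-423) = 1269)
((-183738 + E(-459))*(9382 + V(-15, -423)) - 154161)/(r + 332418) = ((-183738 + 1269)*(9382 + ((8/5)*(-15) + (148/5)*(-423))) - 154161)/(440327 + 332418) = (-182469*(9382 + (-24 - 62604/5)) - 154161)/772745 = (-182469*(9382 - 62724/5) - 154161)*(1/772745) = (-182469*(-15814/5) - 154161)*(1/772745) = (2885564766/5 - 154161)*(1/772745) = (2884793961/5)*(1/772745) = 2884793961/3863725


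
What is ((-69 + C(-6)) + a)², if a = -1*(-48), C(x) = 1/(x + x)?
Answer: 64009/144 ≈ 444.51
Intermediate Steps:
C(x) = 1/(2*x)
a = 48
((-69 + C(-6)) + a)² = ((-69 + (½)/(-6)) + 48)² = ((-69 + (½)*(-⅙)) + 48)² = ((-69 - 1/12) + 48)² = (-829/12 + 48)² = (-253/12)² = 64009/144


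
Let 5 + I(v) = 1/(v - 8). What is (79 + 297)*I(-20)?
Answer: -13254/7 ≈ -1893.4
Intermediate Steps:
I(v) = -5 + 1/(-8 + v) (I(v) = -5 + 1/(v - 8) = -5 + 1/(-8 + v))
(79 + 297)*I(-20) = (79 + 297)*((41 - 5*(-20))/(-8 - 20)) = 376*((41 + 100)/(-28)) = 376*(-1/28*141) = 376*(-141/28) = -13254/7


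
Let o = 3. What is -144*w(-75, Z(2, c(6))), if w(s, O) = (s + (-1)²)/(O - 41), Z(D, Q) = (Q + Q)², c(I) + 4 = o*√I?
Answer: 2546784/1825 + 1022976*√6/1825 ≈ 2768.5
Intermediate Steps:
c(I) = -4 + 3*√I
Z(D, Q) = 4*Q² (Z(D, Q) = (2*Q)² = 4*Q²)
w(s, O) = (1 + s)/(-41 + O) (w(s, O) = (s + 1)/(-41 + O) = (1 + s)/(-41 + O))
-144*w(-75, Z(2, c(6))) = -144*(1 - 75)/(-41 + 4*(-4 + 3*√6)²) = -144*(-74)/(-41 + 4*(-4 + 3*√6)²) = -(-10656)/(-41 + 4*(-4 + 3*√6)²) = 10656/(-41 + 4*(-4 + 3*√6)²)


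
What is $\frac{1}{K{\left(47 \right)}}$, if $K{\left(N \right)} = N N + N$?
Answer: $\frac{1}{2256} \approx 0.00044326$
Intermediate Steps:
$K{\left(N \right)} = N + N^{2}$ ($K{\left(N \right)} = N^{2} + N = N + N^{2}$)
$\frac{1}{K{\left(47 \right)}} = \frac{1}{47 \left(1 + 47\right)} = \frac{1}{47 \cdot 48} = \frac{1}{2256}$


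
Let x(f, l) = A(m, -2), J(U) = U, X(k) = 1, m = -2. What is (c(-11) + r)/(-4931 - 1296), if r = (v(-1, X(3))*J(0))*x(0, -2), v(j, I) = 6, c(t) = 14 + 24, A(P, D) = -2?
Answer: -38/6227 ≈ -0.0061025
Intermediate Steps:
x(f, l) = -2
c(t) = 38
r = 0 (r = (6*0)*(-2) = 0*(-2) = 0)
(c(-11) + r)/(-4931 - 1296) = (38 + 0)/(-4931 - 1296) = 38/(-6227) = 38*(-1/6227) = -38/6227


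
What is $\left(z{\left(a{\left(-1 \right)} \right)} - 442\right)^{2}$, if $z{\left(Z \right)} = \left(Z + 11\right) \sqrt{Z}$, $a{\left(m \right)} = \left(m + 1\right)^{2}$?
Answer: $195364$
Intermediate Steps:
$a{\left(m \right)} = \left(1 + m\right)^{2}$
$z{\left(Z \right)} = \sqrt{Z} \left(11 + Z\right)$ ($z{\left(Z \right)} = \left(11 + Z\right) \sqrt{Z} = \sqrt{Z} \left(11 + Z\right)$)
$\left(z{\left(a{\left(-1 \right)} \right)} - 442\right)^{2} = \left(\sqrt{\left(1 - 1\right)^{2}} \left(11 + \left(1 - 1\right)^{2}\right) - 442\right)^{2} = \left(\sqrt{0^{2}} \left(11 + 0^{2}\right) - 442\right)^{2} = \left(\sqrt{0} \left(11 + 0\right) - 442\right)^{2} = \left(0 \cdot 11 - 442\right)^{2} = \left(0 - 442\right)^{2} = \left(-442\right)^{2} = 195364$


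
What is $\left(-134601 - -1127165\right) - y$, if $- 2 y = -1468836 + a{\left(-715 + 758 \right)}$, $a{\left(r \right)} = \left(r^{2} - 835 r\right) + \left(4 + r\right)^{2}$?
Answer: $\frac{484445}{2} \approx 2.4222 \cdot 10^{5}$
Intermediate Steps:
$a{\left(r \right)} = r^{2} + \left(4 + r\right)^{2} - 835 r$
$y = \frac{1500683}{2}$ ($y = - \frac{-1468836 + \left(16 - 827 \left(-715 + 758\right) + 2 \left(-715 + 758\right)^{2}\right)}{2} = - \frac{-1468836 + \left(16 - 35561 + 2 \cdot 43^{2}\right)}{2} = - \frac{-1468836 + \left(16 - 35561 + 2 \cdot 1849\right)}{2} = - \frac{-1468836 + \left(16 - 35561 + 3698\right)}{2} = - \frac{-1468836 - 31847}{2} = \left(- \frac{1}{2}\right) \left(-1500683\right) = \frac{1500683}{2} \approx 7.5034 \cdot 10^{5}$)
$\left(-134601 - -1127165\right) - y = \left(-134601 - -1127165\right) - \frac{1500683}{2} = \left(-134601 + 1127165\right) - \frac{1500683}{2} = 992564 - \frac{1500683}{2} = \frac{484445}{2}$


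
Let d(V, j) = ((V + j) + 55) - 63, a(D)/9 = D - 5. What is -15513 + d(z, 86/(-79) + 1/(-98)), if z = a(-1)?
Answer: -120590157/7742 ≈ -15576.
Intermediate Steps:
a(D) = -45 + 9*D (a(D) = 9*(D - 5) = 9*(-5 + D) = -45 + 9*D)
z = -54 (z = -45 + 9*(-1) = -45 - 9 = -54)
d(V, j) = -8 + V + j (d(V, j) = (55 + V + j) - 63 = -8 + V + j)
-15513 + d(z, 86/(-79) + 1/(-98)) = -15513 + (-8 - 54 + (86/(-79) + 1/(-98))) = -15513 + (-8 - 54 + (86*(-1/79) + 1*(-1/98))) = -15513 + (-8 - 54 + (-86/79 - 1/98)) = -15513 + (-8 - 54 - 8507/7742) = -15513 - 488511/7742 = -120590157/7742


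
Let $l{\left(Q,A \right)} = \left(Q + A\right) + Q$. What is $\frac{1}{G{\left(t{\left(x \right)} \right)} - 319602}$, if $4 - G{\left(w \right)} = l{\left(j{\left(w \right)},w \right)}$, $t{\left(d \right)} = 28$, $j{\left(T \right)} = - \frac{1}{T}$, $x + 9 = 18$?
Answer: $- \frac{14}{4474763} \approx -3.1287 \cdot 10^{-6}$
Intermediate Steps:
$x = 9$ ($x = -9 + 18 = 9$)
$l{\left(Q,A \right)} = A + 2 Q$ ($l{\left(Q,A \right)} = \left(A + Q\right) + Q = A + 2 Q$)
$G{\left(w \right)} = 4 - w + \frac{2}{w}$ ($G{\left(w \right)} = 4 - \left(w + 2 \left(- \frac{1}{w}\right)\right) = 4 - \left(w - \frac{2}{w}\right) = 4 - w + \frac{2}{w}$)
$\frac{1}{G{\left(t{\left(x \right)} \right)} - 319602} = \frac{1}{\left(4 - 28 + \frac{2}{28}\right) - 319602} = \frac{1}{\left(4 - 28 + 2 \cdot \frac{1}{28}\right) - 319602} = \frac{1}{\left(4 - 28 + \frac{1}{14}\right) - 319602} = \frac{1}{- \frac{335}{14} - 319602} = \frac{1}{- \frac{4474763}{14}} = - \frac{14}{4474763}$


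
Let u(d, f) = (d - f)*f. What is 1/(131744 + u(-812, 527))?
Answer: -1/573909 ≈ -1.7424e-6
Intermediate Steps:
u(d, f) = f*(d - f)
1/(131744 + u(-812, 527)) = 1/(131744 + 527*(-812 - 1*527)) = 1/(131744 + 527*(-812 - 527)) = 1/(131744 + 527*(-1339)) = 1/(131744 - 705653) = 1/(-573909) = -1/573909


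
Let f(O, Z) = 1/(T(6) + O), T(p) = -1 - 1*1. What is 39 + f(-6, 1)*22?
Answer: 145/4 ≈ 36.250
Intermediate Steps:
T(p) = -2 (T(p) = -1 - 1 = -2)
f(O, Z) = 1/(-2 + O)
39 + f(-6, 1)*22 = 39 + 22/(-2 - 6) = 39 + 22/(-8) = 39 - ⅛*22 = 39 - 11/4 = 145/4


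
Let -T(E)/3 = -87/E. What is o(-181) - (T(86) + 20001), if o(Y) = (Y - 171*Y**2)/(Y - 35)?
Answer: 13775485/2322 ≈ 5932.6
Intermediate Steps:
T(E) = 261/E (T(E) = -(-261)/E = 261/E)
o(Y) = (Y - 171*Y**2)/(-35 + Y)
o(-181) - (T(86) + 20001) = -181*(1 - 171*(-181))/(-35 - 181) - (261/86 + 20001) = -181*(1 + 30951)/(-216) - (261*(1/86) + 20001) = -181*(-1/216)*30952 - (261/86 + 20001) = 700289/27 - 1*1720347/86 = 700289/27 - 1720347/86 = 13775485/2322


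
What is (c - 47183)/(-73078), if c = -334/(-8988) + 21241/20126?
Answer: 1066856578139/1652407654758 ≈ 0.64564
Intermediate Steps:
c = 24704524/22611561 (c = -334*(-1/8988) + 21241*(1/20126) = 167/4494 + 21241/20126 = 24704524/22611561 ≈ 1.0926)
(c - 47183)/(-73078) = (24704524/22611561 - 47183)/(-73078) = -1066856578139/22611561*(-1/73078) = 1066856578139/1652407654758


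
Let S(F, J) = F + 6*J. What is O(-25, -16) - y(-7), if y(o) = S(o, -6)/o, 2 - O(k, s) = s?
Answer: 83/7 ≈ 11.857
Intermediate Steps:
O(k, s) = 2 - s
y(o) = (-36 + o)/o (y(o) = (o + 6*(-6))/o = (o - 36)/o = (-36 + o)/o)
O(-25, -16) - y(-7) = (2 - 1*(-16)) - (-36 - 7)/(-7) = (2 + 16) - (-1)*(-43)/7 = 18 - 1*43/7 = 18 - 43/7 = 83/7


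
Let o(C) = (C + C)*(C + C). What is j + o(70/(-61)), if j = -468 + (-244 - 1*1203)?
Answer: -7106115/3721 ≈ -1909.7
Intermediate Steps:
o(C) = 4*C² (o(C) = (2*C)*(2*C) = 4*C²)
j = -1915 (j = -468 + (-244 - 1203) = -468 - 1447 = -1915)
j + o(70/(-61)) = -1915 + 4*(70/(-61))² = -1915 + 4*(70*(-1/61))² = -1915 + 4*(-70/61)² = -1915 + 4*(4900/3721) = -1915 + 19600/3721 = -7106115/3721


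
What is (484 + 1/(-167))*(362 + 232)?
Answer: 48011238/167 ≈ 2.8749e+5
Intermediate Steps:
(484 + 1/(-167))*(362 + 232) = (484 - 1/167)*594 = (80827/167)*594 = 48011238/167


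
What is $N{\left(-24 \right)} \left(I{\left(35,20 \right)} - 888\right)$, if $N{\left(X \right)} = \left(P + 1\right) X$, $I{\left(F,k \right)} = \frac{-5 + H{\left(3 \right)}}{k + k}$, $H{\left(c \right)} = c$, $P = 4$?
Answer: $106566$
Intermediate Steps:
$I{\left(F,k \right)} = - \frac{1}{k}$ ($I{\left(F,k \right)} = \frac{-5 + 3}{k + k} = - \frac{2}{2 k} = - 2 \frac{1}{2 k} = - \frac{1}{k}$)
$N{\left(X \right)} = 5 X$ ($N{\left(X \right)} = \left(4 + 1\right) X = 5 X$)
$N{\left(-24 \right)} \left(I{\left(35,20 \right)} - 888\right) = 5 \left(-24\right) \left(- \frac{1}{20} - 888\right) = - 120 \left(\left(-1\right) \frac{1}{20} - 888\right) = - 120 \left(- \frac{1}{20} - 888\right) = \left(-120\right) \left(- \frac{17761}{20}\right) = 106566$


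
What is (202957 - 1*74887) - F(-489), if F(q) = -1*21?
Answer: 128091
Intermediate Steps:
F(q) = -21
(202957 - 1*74887) - F(-489) = (202957 - 1*74887) - 1*(-21) = (202957 - 74887) + 21 = 128070 + 21 = 128091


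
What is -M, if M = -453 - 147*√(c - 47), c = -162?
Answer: 453 + 147*I*√209 ≈ 453.0 + 2125.2*I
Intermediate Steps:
M = -453 - 147*I*√209 (M = -453 - 147*√(-162 - 47) = -453 - 147*I*√209 ≈ -453.0 - 2125.2*I)
-M = -(-453 - 147*I*√209) = 453 + 147*I*√209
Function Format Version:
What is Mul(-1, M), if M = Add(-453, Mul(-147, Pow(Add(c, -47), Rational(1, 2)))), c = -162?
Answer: Add(453, Mul(147, I, Pow(209, Rational(1, 2)))) ≈ Add(453.00, Mul(2125.2, I))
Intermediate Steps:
M = Add(-453, Mul(-147, I, Pow(209, Rational(1, 2)))) (M = Add(-453, Mul(-147, Pow(Add(-162, -47), Rational(1, 2)))) = Add(-453, Mul(-147, Pow(-209, Rational(1, 2)))) = Add(-453, Mul(-147, Mul(I, Pow(209, Rational(1, 2))))) = Add(-453, Mul(-147, I, Pow(209, Rational(1, 2)))) ≈ Add(-453.00, Mul(-2125.2, I)))
Mul(-1, M) = Mul(-1, Add(-453, Mul(-147, I, Pow(209, Rational(1, 2))))) = Add(453, Mul(147, I, Pow(209, Rational(1, 2))))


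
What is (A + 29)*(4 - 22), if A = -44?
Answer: 270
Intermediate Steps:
(A + 29)*(4 - 22) = (-44 + 29)*(4 - 22) = -15*(-18) = 270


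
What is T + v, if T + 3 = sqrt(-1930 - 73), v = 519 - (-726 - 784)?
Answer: 2026 + I*sqrt(2003) ≈ 2026.0 + 44.755*I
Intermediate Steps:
v = 2029 (v = 519 - 1*(-1510) = 519 + 1510 = 2029)
T = -3 + I*sqrt(2003) (T = -3 + sqrt(-1930 - 73) = -3 + sqrt(-2003) = -3 + I*sqrt(2003) ≈ -3.0 + 44.755*I)
T + v = (-3 + I*sqrt(2003)) + 2029 = 2026 + I*sqrt(2003)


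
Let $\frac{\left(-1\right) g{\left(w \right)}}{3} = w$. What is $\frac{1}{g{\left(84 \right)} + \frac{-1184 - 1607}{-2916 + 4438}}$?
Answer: $- \frac{1522}{386335} \approx -0.0039396$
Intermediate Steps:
$g{\left(w \right)} = - 3 w$
$\frac{1}{g{\left(84 \right)} + \frac{-1184 - 1607}{-2916 + 4438}} = \frac{1}{\left(-3\right) 84 + \frac{-1184 - 1607}{-2916 + 4438}} = \frac{1}{-252 - \frac{2791}{1522}} = \frac{1}{- \frac{386335}{1522}} = - \frac{1522}{386335}$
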